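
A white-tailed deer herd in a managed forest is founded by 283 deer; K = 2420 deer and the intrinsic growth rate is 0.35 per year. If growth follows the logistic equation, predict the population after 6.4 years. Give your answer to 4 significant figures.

A = (K − N₀)/N₀ = (2420 − 283)/283 = 7.5512.
N(t) = K/(1 + A·e^(−rt)) = 2420/(1 + 7.5512×e^(−0.35×6.4)).
e^(−2.24) = 0.10646; denominator = 1 + 7.5512×0.10646 = 1.8039.
N = 2420/1.8039 = 1341.54.

1342 deer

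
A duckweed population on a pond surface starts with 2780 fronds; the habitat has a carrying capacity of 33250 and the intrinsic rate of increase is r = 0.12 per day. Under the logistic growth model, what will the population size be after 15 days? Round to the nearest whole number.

A = (K − N₀)/N₀ = (33250 − 2780)/2780 = 10.96.
N(t) = K/(1 + A·e^(−rt)) = 33250/(1 + 10.96×e^(−0.12×15)).
e^(−1.8) = 0.1653; denominator = 1 + 10.96×0.1653 = 2.8117.
N = 33250/2.8117 = 11825.4.

11825 fronds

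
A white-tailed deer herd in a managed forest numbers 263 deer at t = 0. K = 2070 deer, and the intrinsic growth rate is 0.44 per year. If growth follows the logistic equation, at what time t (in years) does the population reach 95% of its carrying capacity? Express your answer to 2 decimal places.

A = (K − N₀)/N₀ = (2070 − 263)/263 = 6.8707.
Solve 2070/(1 + 6.8707·e^(−0.44t)) = 1966.5: 1 + 6.8707·e^(−0.44t) = 1.0526, so e^(−0.44t) = 0.00766027.
−0.44·t = ln(0.00766027) = -4.8717, so t = 4.8717/0.44 = 11.072.

11.07 years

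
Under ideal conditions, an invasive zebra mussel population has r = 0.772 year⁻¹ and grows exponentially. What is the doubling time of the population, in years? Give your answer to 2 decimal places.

Doubling time t_d = ln(2)/r = 0.6931/0.772 = 0.89786.

0.90 years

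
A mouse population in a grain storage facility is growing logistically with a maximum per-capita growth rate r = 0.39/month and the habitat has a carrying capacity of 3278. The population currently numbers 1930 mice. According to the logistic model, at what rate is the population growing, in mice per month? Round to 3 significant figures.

dN/dt = rN(1 − N/K) = 0.39 × 1930 × (1 − 1930/3278).
1 − 1930/3278 = 0.41123; dN/dt = 0.39 × 1930 × 0.41123 = 309.53.

310 mice per month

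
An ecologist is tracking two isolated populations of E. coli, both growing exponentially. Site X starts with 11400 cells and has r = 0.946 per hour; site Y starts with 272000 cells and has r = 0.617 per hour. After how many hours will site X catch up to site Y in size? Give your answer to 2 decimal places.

Set 11400·e^(0.946t) = 272000·e^(0.617t).
e^((0.946 − 0.617)t) = 272000/11400 → e^(0.329·t) = 23.86.
0.329·t = ln(23.86) = 3.1722, so t = 3.1722/0.329 = 9.6419.

9.64 hours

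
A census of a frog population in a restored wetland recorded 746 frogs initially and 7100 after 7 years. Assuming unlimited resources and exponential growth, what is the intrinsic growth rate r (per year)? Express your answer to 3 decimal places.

From N(t) = N₀·e^(rt): e^(r·7) = 7100/746 = 9.5174.
r·7 = ln(9.5174) = 2.2531, so r = 2.2531/7 = 0.32187.

0.322 per year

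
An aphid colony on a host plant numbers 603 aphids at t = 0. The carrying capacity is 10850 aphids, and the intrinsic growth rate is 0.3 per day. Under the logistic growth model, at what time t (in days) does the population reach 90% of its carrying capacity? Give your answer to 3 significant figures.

A = (K − N₀)/N₀ = (10850 − 603)/603 = 16.993.
Solve 10850/(1 + 16.993·e^(−0.3t)) = 9765: 1 + 16.993·e^(−0.3t) = 1.1111, so e^(−0.3t) = 0.0065385.
−0.3·t = ln(0.0065385) = -5.03, so t = 5.03/0.3 = 16.767.

16.8 days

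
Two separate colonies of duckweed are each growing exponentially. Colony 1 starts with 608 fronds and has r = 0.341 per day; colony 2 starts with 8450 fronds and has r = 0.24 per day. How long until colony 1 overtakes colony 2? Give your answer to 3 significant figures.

Set 608·e^(0.341t) = 8450·e^(0.24t).
e^((0.341 − 0.24)t) = 8450/608 → e^(0.101·t) = 13.898.
0.101·t = ln(13.898) = 2.6317, so t = 2.6317/0.101 = 26.057.

26.1 days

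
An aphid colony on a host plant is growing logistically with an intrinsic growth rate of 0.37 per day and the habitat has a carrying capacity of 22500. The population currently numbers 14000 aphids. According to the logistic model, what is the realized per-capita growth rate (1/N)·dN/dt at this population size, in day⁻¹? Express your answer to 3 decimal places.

0.140 per day

(1/N)·dN/dt = r(1 − N/K) = 0.37 × (1 − 14000/22500).
= 0.37 × 0.37778 = 0.13978.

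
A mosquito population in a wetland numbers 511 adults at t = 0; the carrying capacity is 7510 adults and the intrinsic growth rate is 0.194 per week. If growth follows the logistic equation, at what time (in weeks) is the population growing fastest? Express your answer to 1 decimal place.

13.5 weeks

Logistic growth is fastest at N = K/2 = 3755.
A = (K − N₀)/N₀ = 13.697. Set K/(1 + A·e^(−rt)) = K/2 → A·e^(−rt) = 1.
e^(−0.194t) = 1/13.697 = 0.0730104, so t = ln(13.697)/0.194 = 2.6172/0.194 = 13.49.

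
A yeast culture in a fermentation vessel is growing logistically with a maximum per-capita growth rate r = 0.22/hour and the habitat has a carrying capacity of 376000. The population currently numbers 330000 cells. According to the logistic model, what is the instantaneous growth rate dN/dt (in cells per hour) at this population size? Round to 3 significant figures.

dN/dt = rN(1 − N/K) = 0.22 × 330000 × (1 − 330000/376000).
1 − 330000/376000 = 0.12234; dN/dt = 0.22 × 330000 × 0.12234 = 8881.9.

8880 cells per hour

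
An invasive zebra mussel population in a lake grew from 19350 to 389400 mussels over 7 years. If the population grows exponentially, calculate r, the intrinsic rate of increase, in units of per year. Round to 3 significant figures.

From N(t) = N₀·e^(rt): e^(r·7) = 389400/19350 = 20.124.
r·7 = ln(20.124) = 3.0019, so r = 3.0019/7 = 0.42884.

0.429 per year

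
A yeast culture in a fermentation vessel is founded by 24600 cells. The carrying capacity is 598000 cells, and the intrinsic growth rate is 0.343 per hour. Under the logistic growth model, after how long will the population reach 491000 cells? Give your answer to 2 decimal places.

13.62 hours

A = (K − N₀)/N₀ = (598000 − 24600)/24600 = 23.309.
Solve 598000/(1 + 23.309·e^(−0.343t)) = 491000: 1 + 23.309·e^(−0.343t) = 1.2179, so e^(−0.343t) = 0.00934931.
−0.343·t = ln(0.00934931) = -4.6725, so t = 4.6725/0.343 = 13.622.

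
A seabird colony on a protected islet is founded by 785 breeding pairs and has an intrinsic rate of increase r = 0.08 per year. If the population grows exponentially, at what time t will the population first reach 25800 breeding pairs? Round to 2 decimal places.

Set N₀·e^(rt) = 25800: e^(0.08·t) = 25800/785 = 32.866.
0.08·t = ln(32.866) = 3.4924, so t = 3.4924/0.08 = 43.656.

43.66 years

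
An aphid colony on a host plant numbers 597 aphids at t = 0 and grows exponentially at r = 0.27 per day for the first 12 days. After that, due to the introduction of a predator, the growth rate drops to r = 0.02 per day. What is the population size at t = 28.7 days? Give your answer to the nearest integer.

Phase 1: N(12) = 597·e^(0.27×12) = 597·e^3.24 = 15243.6.
Phase 2 runs for 28.7 − 12 = 16.7 days at r = 0.02.
N(28.7) = 15243.6·e^(0.02×16.7) = 15243.6·e^0.334 = 21288.4.

21288 aphids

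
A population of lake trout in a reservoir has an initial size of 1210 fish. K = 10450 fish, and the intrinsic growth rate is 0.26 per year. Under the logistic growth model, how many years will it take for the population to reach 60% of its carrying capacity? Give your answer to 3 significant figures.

9.38 years

A = (K − N₀)/N₀ = (10450 − 1210)/1210 = 7.6364.
Solve 10450/(1 + 7.6364·e^(−0.26t)) = 6270: 1 + 7.6364·e^(−0.26t) = 1.6667, so e^(−0.26t) = 0.0873016.
−0.26·t = ln(0.0873016) = -2.4384, so t = 2.4384/0.26 = 9.3784.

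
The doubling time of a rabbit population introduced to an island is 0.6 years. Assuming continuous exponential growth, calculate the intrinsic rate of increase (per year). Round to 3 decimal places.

r = ln(2)/t_d = 0.6931/0.6 = 1.1552.

1.155 per year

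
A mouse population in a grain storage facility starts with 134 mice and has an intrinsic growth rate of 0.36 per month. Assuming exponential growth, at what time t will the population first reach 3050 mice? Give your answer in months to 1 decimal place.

8.7 months

Set N₀·e^(rt) = 3050: e^(0.36·t) = 3050/134 = 22.761.
0.36·t = ln(22.761) = 3.1251, so t = 3.1251/0.36 = 8.6807.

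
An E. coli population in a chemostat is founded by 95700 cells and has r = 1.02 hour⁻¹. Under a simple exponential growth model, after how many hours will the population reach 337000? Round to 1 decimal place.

1.2 hours

Set N₀·e^(rt) = 337000: e^(1.02·t) = 337000/95700 = 3.5214.
1.02·t = ln(3.5214) = 1.2589, so t = 1.2589/1.02 = 1.2342.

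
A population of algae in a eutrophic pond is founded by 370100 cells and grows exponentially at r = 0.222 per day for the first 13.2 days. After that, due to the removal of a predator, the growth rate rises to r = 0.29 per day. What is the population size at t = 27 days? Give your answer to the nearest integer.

Phase 1: N(13.2) = 370100·e^(0.222×13.2) = 370100·e^2.93 = 6.933869×10^6.
Phase 2 runs for 27 − 13.2 = 13.8 days at r = 0.29.
N(27) = 6.933869×10^6·e^(0.29×13.8) = 6.933869×10^6·e^4.002 = 3.793343×10^8.

379334333 cells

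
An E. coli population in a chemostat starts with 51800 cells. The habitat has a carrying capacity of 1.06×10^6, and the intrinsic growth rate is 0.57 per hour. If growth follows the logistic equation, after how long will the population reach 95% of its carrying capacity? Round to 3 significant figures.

10.4 hours

A = (K − N₀)/N₀ = (1.06×10^6 − 51800)/51800 = 19.463.
Solve 1.06×10^6/(1 + 19.463·e^(−0.57t)) = 1.007×10^6: 1 + 19.463·e^(−0.57t) = 1.0526, so e^(−0.57t) = 0.00270414.
−0.57·t = ln(0.00270414) = -5.913, so t = 5.913/0.57 = 10.374.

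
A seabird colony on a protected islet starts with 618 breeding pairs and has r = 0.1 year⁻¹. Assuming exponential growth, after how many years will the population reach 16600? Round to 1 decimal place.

Set N₀·e^(rt) = 16600: e^(0.1·t) = 16600/618 = 26.861.
0.1·t = ln(26.861) = 3.2907, so t = 3.2907/0.1 = 32.907.

32.9 years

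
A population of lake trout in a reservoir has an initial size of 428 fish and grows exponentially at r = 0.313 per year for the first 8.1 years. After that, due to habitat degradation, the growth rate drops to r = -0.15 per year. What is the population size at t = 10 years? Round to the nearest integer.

4062 fish

Phase 1: N(8.1) = 428·e^(0.313×8.1) = 428·e^2.535 = 5401.45.
Phase 2 runs for 10 − 8.1 = 1.9 years at r = -0.15.
N(10) = 5401.45·e^(-0.15×1.9) = 5401.45·e^-0.285 = 4061.97.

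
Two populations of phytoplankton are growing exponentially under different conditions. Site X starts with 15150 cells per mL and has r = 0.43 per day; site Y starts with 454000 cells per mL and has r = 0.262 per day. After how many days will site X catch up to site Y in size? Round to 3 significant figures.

20.2 days

Set 15150·e^(0.43t) = 454000·e^(0.262t).
e^((0.43 − 0.262)t) = 454000/15150 → e^(0.168·t) = 29.967.
0.168·t = ln(29.967) = 3.4001, so t = 3.4001/0.168 = 20.239.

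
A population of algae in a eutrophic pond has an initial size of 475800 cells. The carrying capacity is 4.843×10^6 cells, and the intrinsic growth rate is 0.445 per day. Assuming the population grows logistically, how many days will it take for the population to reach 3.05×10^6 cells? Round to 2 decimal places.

6.18 days

A = (K − N₀)/N₀ = (4.843×10^6 − 475800)/475800 = 9.1786.
Solve 4.843×10^6/(1 + 9.1786·e^(−0.445t)) = 3.05×10^6: 1 + 9.1786·e^(−0.445t) = 1.5879, so e^(−0.445t) = 0.0640474.
−0.445·t = ln(0.0640474) = -2.7481, so t = 2.7481/0.445 = 6.1756.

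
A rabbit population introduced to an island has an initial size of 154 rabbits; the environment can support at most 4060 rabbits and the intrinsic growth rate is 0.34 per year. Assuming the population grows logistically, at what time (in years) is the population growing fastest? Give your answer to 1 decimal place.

Logistic growth is fastest at N = K/2 = 2030.
A = (K − N₀)/N₀ = 25.364. Set K/(1 + A·e^(−rt)) = K/2 → A·e^(−rt) = 1.
e^(−0.34t) = 1/25.364 = 0.0394265, so t = ln(25.364)/0.34 = 3.2333/0.34 = 9.5098.

9.5 years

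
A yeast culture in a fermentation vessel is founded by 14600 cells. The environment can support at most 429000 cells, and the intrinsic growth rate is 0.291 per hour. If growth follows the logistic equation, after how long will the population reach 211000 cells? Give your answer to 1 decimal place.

11.4 hours

A = (K − N₀)/N₀ = (429000 − 14600)/14600 = 28.384.
Solve 429000/(1 + 28.384·e^(−0.291t)) = 211000: 1 + 28.384·e^(−0.291t) = 2.0332, so e^(−0.291t) = 0.0364005.
−0.291·t = ln(0.0364005) = -3.3132, so t = 3.3132/0.291 = 11.385.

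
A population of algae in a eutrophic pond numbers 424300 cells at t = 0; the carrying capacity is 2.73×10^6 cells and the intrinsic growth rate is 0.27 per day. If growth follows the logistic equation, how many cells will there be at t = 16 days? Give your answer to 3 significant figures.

A = (K − N₀)/N₀ = (2.73×10^6 − 424300)/424300 = 5.4341.
N(t) = K/(1 + A·e^(−rt)) = 2.73×10^6/(1 + 5.4341×e^(−0.27×16)).
e^(−4.32) = 0.0133; denominator = 1 + 5.4341×0.0133 = 1.0723.
N = 2.73×10^6/1.0723 = 2.545993×10^6.

2550000 cells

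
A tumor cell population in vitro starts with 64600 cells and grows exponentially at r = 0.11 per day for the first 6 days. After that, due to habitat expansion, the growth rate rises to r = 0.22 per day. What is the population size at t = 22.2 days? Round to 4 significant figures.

Phase 1: N(6) = 64600·e^(0.11×6) = 64600·e^0.66 = 124988.
Phase 2 runs for 22.2 − 6 = 16.2 days at r = 0.22.
N(22.2) = 124988·e^(0.22×16.2) = 124988·e^3.564 = 4.412578×10^6.

4413000 cells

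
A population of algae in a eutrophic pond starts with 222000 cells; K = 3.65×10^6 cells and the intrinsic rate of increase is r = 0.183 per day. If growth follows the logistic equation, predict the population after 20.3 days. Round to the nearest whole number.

A = (K − N₀)/N₀ = (3.65×10^6 − 222000)/222000 = 15.441.
N(t) = K/(1 + A·e^(−rt)) = 3.65×10^6/(1 + 15.441×e^(−0.183×20.3)).
e^(−3.715) = 0.024358; denominator = 1 + 15.441×0.024358 = 1.3761.
N = 3.65×10^6/1.3761 = 2.652384×10^6.

2652384 cells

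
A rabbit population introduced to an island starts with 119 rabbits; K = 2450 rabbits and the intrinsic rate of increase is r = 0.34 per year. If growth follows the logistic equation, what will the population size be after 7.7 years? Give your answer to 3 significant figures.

1010 rabbits

A = (K − N₀)/N₀ = (2450 − 119)/119 = 19.588.
N(t) = K/(1 + A·e^(−rt)) = 2450/(1 + 19.588×e^(−0.34×7.7)).
e^(−2.618) = 0.072949; denominator = 1 + 19.588×0.072949 = 2.4289.
N = 2450/2.4289 = 1008.67.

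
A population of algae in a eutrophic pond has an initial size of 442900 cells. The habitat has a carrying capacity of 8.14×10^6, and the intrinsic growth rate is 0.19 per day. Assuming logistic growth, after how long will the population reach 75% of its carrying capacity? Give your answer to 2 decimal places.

20.81 days

A = (K − N₀)/N₀ = (8.14×10^6 − 442900)/442900 = 17.379.
Solve 8.14×10^6/(1 + 17.379·e^(−0.19t)) = 6.105×10^6: 1 + 17.379·e^(−0.19t) = 1.3333, so e^(−0.19t) = 0.0191804.
−0.19·t = ln(0.0191804) = -3.9539, so t = 3.9539/0.19 = 20.81.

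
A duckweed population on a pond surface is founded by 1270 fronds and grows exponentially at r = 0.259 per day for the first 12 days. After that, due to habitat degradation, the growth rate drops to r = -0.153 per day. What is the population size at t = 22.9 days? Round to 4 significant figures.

Phase 1: N(12) = 1270·e^(0.259×12) = 1270·e^3.108 = 28417.8.
Phase 2 runs for 22.9 − 12 = 10.9 days at r = -0.153.
N(22.9) = 28417.8·e^(-0.153×10.9) = 28417.8·e^-1.668 = 5361.89.

5362 fronds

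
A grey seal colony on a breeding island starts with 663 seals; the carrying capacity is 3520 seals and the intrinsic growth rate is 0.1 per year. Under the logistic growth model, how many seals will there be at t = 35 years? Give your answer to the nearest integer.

A = (K − N₀)/N₀ = (3520 − 663)/663 = 4.3092.
N(t) = K/(1 + A·e^(−rt)) = 3520/(1 + 4.3092×e^(−0.1×35)).
e^(−3.5) = 0.030197; denominator = 1 + 4.3092×0.030197 = 1.1301.
N = 3520/1.1301 = 3114.7.

3115 seals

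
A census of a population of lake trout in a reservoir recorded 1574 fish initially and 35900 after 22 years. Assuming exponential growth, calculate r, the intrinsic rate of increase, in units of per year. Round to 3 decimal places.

From N(t) = N₀·e^(rt): e^(r·22) = 35900/1574 = 22.808.
r·22 = ln(22.808) = 3.1271, so r = 3.1271/22 = 0.14214.

0.142 per year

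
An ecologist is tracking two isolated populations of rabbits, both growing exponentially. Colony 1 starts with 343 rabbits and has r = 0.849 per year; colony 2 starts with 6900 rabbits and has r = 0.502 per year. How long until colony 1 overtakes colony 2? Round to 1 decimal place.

Set 343·e^(0.849t) = 6900·e^(0.502t).
e^((0.849 − 0.502)t) = 6900/343 → e^(0.347·t) = 20.117.
0.347·t = ln(20.117) = 3.0015, so t = 3.0015/0.347 = 8.65.

8.6 years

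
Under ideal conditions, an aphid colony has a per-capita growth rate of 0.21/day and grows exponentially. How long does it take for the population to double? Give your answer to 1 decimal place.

Doubling time t_d = ln(2)/r = 0.6931/0.21 = 3.3007.

3.3 days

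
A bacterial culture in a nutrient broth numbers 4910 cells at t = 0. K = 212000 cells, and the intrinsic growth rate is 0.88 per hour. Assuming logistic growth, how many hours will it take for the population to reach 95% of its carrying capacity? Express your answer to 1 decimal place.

7.6 hours

A = (K − N₀)/N₀ = (212000 − 4910)/4910 = 42.177.
Solve 212000/(1 + 42.177·e^(−0.88t)) = 201400: 1 + 42.177·e^(−0.88t) = 1.0526, so e^(−0.88t) = 0.00124787.
−0.88·t = ln(0.00124787) = -6.6863, so t = 6.6863/0.88 = 7.5981.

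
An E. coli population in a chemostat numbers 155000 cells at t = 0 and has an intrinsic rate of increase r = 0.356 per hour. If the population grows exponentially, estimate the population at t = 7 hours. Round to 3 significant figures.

N(t) = N₀·e^(rt) = 155000 × e^(0.356×7) = 155000 × e^2.492.
e^2.492 ≈ 12.085, so N ≈ 155000 × 12.085 = 1.873241×10^6.

1870000 cells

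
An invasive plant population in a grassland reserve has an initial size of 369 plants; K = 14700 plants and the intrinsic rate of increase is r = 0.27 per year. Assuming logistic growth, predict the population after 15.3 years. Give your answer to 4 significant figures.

9052 plants

A = (K − N₀)/N₀ = (14700 − 369)/369 = 38.837.
N(t) = K/(1 + A·e^(−rt)) = 14700/(1 + 38.837×e^(−0.27×15.3)).
e^(−4.131) = 0.016067; denominator = 1 + 38.837×0.016067 = 1.624.
N = 14700/1.624 = 9051.76.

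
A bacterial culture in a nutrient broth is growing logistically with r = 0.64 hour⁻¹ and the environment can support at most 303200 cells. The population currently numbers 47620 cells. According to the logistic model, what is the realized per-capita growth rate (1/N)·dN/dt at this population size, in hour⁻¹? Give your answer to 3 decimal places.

(1/N)·dN/dt = r(1 − N/K) = 0.64 × (1 − 47620/303200).
= 0.64 × 0.84294 = 0.53948.

0.539 per hour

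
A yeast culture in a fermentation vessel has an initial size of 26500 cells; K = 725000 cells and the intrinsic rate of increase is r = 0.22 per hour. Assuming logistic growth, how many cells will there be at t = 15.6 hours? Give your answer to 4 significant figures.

A = (K − N₀)/N₀ = (725000 − 26500)/26500 = 26.358.
N(t) = K/(1 + A·e^(−rt)) = 725000/(1 + 26.358×e^(−0.22×15.6)).
e^(−3.432) = 0.032322; denominator = 1 + 26.358×0.032322 = 1.852.
N = 725000/1.852 = 391476.

391500 cells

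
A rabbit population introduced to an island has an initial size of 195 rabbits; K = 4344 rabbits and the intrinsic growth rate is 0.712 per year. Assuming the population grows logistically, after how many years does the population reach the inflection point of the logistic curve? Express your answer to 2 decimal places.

4.29 years

Logistic growth is fastest at N = K/2 = 2172.
A = (K − N₀)/N₀ = 21.277. Set K/(1 + A·e^(−rt)) = K/2 → A·e^(−rt) = 1.
e^(−0.712t) = 1/21.277 = 0.0469993, so t = ln(21.277)/0.712 = 3.0576/0.712 = 4.2944.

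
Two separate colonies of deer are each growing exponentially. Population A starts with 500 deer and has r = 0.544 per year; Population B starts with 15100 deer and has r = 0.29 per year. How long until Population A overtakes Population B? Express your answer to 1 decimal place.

13.4 years

Set 500·e^(0.544t) = 15100·e^(0.29t).
e^((0.544 − 0.29)t) = 15100/500 → e^(0.254·t) = 30.2.
0.254·t = ln(30.2) = 3.4078, so t = 3.4078/0.254 = 13.417.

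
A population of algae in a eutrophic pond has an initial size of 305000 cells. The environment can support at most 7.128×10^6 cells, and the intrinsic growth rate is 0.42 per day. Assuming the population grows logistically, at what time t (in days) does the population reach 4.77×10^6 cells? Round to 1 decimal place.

A = (K − N₀)/N₀ = (7.128×10^6 − 305000)/305000 = 22.37.
Solve 7.128×10^6/(1 + 22.37·e^(−0.42t)) = 4.77×10^6: 1 + 22.37·e^(−0.42t) = 1.4943, so e^(−0.42t) = 0.0220978.
−0.42·t = ln(0.0220978) = -3.8123, so t = 3.8123/0.42 = 9.0768.

9.1 days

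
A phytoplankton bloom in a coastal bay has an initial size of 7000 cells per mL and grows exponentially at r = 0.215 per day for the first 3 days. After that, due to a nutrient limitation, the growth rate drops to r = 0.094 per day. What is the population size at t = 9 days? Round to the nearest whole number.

Phase 1: N(3) = 7000·e^(0.215×3) = 7000·e^0.645 = 13341.9.
Phase 2 runs for 9 − 3 = 6 days at r = 0.094.
N(9) = 13341.9·e^(0.094×6) = 13341.9·e^0.564 = 23450.9.

23451 cells per mL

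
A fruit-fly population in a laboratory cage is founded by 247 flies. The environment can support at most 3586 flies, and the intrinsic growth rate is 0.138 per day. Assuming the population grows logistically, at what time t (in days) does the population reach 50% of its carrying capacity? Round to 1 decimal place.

18.9 days

A = (K − N₀)/N₀ = (3586 − 247)/247 = 13.518.
Solve 3586/(1 + 13.518·e^(−0.138t)) = 1793: 1 + 13.518·e^(−0.138t) = 2, so e^(−0.138t) = 0.0739742.
−0.138·t = ln(0.0739742) = -2.604, so t = 2.604/0.138 = 18.87.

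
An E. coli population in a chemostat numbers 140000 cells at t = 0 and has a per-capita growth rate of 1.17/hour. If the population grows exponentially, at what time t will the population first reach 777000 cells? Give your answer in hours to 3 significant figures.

1.46 hours

Set N₀·e^(rt) = 777000: e^(1.17·t) = 777000/140000 = 5.55.
1.17·t = ln(5.55) = 1.7138, so t = 1.7138/1.17 = 1.4648.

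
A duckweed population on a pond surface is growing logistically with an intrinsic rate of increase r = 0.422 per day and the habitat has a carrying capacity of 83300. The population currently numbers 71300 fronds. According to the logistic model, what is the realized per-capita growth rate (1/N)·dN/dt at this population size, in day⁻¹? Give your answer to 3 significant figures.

(1/N)·dN/dt = r(1 − N/K) = 0.422 × (1 − 71300/83300).
= 0.422 × 0.14406 = 0.060792.

0.0608 per day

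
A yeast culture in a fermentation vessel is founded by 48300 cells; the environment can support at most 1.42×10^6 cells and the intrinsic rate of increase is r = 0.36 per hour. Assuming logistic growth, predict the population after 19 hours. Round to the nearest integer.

1378118 cells

A = (K − N₀)/N₀ = (1.42×10^6 − 48300)/48300 = 28.4.
N(t) = K/(1 + A·e^(−rt)) = 1.42×10^6/(1 + 28.4×e^(−0.36×19)).
e^(−6.84) = 0.0010701; denominator = 1 + 28.4×0.0010701 = 1.0304.
N = 1.42×10^6/1.0304 = 1.378118×10^6.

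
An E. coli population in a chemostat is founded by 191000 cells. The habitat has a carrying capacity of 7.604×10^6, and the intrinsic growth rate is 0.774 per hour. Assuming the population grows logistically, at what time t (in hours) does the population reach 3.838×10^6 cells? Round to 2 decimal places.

A = (K − N₀)/N₀ = (7.604×10^6 − 191000)/191000 = 38.812.
Solve 7.604×10^6/(1 + 38.812·e^(−0.774t)) = 3.838×10^6: 1 + 38.812·e^(−0.774t) = 1.9812, so e^(−0.774t) = 0.0252822.
−0.774·t = ln(0.0252822) = -3.6777, so t = 3.6777/0.774 = 4.7515.

4.75 hours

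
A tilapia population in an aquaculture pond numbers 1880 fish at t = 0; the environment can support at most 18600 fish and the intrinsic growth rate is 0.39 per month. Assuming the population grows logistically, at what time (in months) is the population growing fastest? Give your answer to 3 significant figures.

5.60 months

Logistic growth is fastest at N = K/2 = 9300.
A = (K − N₀)/N₀ = 8.8936. Set K/(1 + A·e^(−rt)) = K/2 → A·e^(−rt) = 1.
e^(−0.39t) = 1/8.8936 = 0.11244, so t = ln(8.8936)/0.39 = 2.1853/0.39 = 5.6034.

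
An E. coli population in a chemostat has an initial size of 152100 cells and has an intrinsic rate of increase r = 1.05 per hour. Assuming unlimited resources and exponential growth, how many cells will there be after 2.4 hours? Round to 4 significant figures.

1890000 cells

N(t) = N₀·e^(rt) = 152100 × e^(1.05×2.4) = 152100 × e^2.52.
e^2.52 ≈ 12.429, so N ≈ 152100 × 12.429 = 1.89039×10^6.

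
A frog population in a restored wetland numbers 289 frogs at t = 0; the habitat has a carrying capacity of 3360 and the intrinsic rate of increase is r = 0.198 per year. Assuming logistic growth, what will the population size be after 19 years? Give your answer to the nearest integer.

2695 frogs

A = (K − N₀)/N₀ = (3360 − 289)/289 = 10.626.
N(t) = K/(1 + A·e^(−rt)) = 3360/(1 + 10.626×e^(−0.198×19)).
e^(−3.762) = 0.023237; denominator = 1 + 10.626×0.023237 = 1.2469.
N = 3360/1.2469 = 2694.63.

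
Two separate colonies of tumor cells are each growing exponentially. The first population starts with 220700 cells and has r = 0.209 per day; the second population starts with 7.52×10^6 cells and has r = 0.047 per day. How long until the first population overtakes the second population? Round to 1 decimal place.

21.8 days

Set 220700·e^(0.209t) = 7.52×10^6·e^(0.047t).
e^((0.209 − 0.047)t) = 7.52×10^6/220700 → e^(0.162·t) = 34.073.
0.162·t = ln(34.073) = 3.5285, so t = 3.5285/0.162 = 21.781.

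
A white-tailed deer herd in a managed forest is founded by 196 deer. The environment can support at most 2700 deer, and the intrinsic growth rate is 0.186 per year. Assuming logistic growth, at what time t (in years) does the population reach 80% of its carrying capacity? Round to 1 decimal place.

A = (K − N₀)/N₀ = (2700 − 196)/196 = 12.776.
Solve 2700/(1 + 12.776·e^(−0.186t)) = 2160: 1 + 12.776·e^(−0.186t) = 1.25, so e^(−0.186t) = 0.0195687.
−0.186·t = ln(0.0195687) = -3.9338, so t = 3.9338/0.186 = 21.15.

21.1 years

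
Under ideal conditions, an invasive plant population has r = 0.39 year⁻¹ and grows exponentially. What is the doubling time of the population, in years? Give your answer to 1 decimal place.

Doubling time t_d = ln(2)/r = 0.6931/0.39 = 1.7773.

1.8 years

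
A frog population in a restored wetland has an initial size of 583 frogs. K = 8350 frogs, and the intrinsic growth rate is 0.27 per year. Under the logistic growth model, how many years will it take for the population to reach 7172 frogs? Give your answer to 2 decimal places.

A = (K − N₀)/N₀ = (8350 − 583)/583 = 13.322.
Solve 8350/(1 + 13.322·e^(−0.27t)) = 7172: 1 + 13.322·e^(−0.27t) = 1.1642, so e^(−0.27t) = 0.0123288.
−0.27·t = ln(0.0123288) = -4.3958, so t = 4.3958/0.27 = 16.281.

16.28 years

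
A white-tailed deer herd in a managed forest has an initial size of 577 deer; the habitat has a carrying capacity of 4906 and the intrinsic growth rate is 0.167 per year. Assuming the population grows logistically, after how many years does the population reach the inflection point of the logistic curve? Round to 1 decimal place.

12.1 years

Logistic growth is fastest at N = K/2 = 2453.
A = (K − N₀)/N₀ = 7.5026. Set K/(1 + A·e^(−rt)) = K/2 → A·e^(−rt) = 1.
e^(−0.167t) = 1/7.5026 = 0.133287, so t = ln(7.5026)/0.167 = 2.0152/0.167 = 12.067.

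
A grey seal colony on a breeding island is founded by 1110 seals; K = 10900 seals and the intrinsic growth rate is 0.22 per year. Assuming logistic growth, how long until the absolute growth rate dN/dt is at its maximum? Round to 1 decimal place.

9.9 years

Logistic growth is fastest at N = K/2 = 5450.
A = (K − N₀)/N₀ = 8.8198. Set K/(1 + A·e^(−rt)) = K/2 → A·e^(−rt) = 1.
e^(−0.22t) = 1/8.8198 = 0.113381, so t = ln(8.8198)/0.22 = 2.177/0.22 = 9.8955.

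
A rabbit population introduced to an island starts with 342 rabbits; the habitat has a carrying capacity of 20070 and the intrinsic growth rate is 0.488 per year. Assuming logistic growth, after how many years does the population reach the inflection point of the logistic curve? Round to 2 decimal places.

8.31 years

Logistic growth is fastest at N = K/2 = 10035.
A = (K − N₀)/N₀ = 57.684. Set K/(1 + A·e^(−rt)) = K/2 → A·e^(−rt) = 1.
e^(−0.488t) = 1/57.684 = 0.0173358, so t = ln(57.684)/0.488 = 4.055/0.488 = 8.3094.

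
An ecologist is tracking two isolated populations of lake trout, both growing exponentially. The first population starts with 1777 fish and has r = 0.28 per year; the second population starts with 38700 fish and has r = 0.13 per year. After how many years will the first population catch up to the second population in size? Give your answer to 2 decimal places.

Set 1777·e^(0.28t) = 38700·e^(0.13t).
e^((0.28 − 0.13)t) = 38700/1777 → e^(0.15·t) = 21.778.
0.15·t = ln(21.778) = 3.0809, so t = 3.0809/0.15 = 20.539.

20.54 years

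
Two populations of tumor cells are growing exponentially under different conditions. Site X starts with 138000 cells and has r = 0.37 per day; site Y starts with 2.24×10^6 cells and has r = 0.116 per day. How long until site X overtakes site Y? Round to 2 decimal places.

10.97 days

Set 138000·e^(0.37t) = 2.24×10^6·e^(0.116t).
e^((0.37 − 0.116)t) = 2.24×10^6/138000 → e^(0.254·t) = 16.232.
0.254·t = ln(16.232) = 2.787, so t = 2.787/0.254 = 10.972.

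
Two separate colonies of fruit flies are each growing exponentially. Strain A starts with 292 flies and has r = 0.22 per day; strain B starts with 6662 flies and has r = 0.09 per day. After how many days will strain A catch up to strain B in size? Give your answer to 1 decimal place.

Set 292·e^(0.22t) = 6662·e^(0.09t).
e^((0.22 − 0.09)t) = 6662/292 → e^(0.13·t) = 22.815.
0.13·t = ln(22.815) = 3.1274, so t = 3.1274/0.13 = 24.057.

24.1 days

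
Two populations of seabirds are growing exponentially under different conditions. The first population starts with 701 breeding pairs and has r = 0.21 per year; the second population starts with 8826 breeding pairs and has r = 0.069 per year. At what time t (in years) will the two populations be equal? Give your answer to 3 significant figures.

Set 701·e^(0.21t) = 8826·e^(0.069t).
e^((0.21 − 0.069)t) = 8826/701 → e^(0.141·t) = 12.591.
0.141·t = ln(12.591) = 2.5329, so t = 2.5329/0.141 = 17.964.

18.0 years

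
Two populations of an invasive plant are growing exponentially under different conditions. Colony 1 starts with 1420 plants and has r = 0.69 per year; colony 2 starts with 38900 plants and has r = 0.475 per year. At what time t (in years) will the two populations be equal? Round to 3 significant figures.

15.4 years

Set 1420·e^(0.69t) = 38900·e^(0.475t).
e^((0.69 − 0.475)t) = 38900/1420 → e^(0.215·t) = 27.394.
0.215·t = ln(27.394) = 3.3103, so t = 3.3103/0.215 = 15.397.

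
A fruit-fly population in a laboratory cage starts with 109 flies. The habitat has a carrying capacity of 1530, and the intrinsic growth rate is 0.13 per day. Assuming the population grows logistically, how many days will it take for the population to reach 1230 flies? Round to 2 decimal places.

30.61 days

A = (K − N₀)/N₀ = (1530 − 109)/109 = 13.037.
Solve 1530/(1 + 13.037·e^(−0.13t)) = 1230: 1 + 13.037·e^(−0.13t) = 1.2439, so e^(−0.13t) = 0.0187089.
−0.13·t = ln(0.0187089) = -3.9788, so t = 3.9788/0.13 = 30.606.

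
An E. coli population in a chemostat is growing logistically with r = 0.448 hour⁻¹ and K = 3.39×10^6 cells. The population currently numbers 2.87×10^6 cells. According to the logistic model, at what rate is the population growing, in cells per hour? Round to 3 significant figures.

dN/dt = rN(1 − N/K) = 0.448 × 2.87×10^6 × (1 − 2.87×10^6/3.39×10^6).
1 − 2.87×10^6/3.39×10^6 = 0.15339; dN/dt = 0.448 × 2.87×10^6 × 0.15339 = 1.97226×10^5.

197000 cells per hour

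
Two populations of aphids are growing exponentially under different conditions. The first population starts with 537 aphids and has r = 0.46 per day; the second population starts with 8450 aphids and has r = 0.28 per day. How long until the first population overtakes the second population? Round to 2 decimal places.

15.31 days

Set 537·e^(0.46t) = 8450·e^(0.28t).
e^((0.46 − 0.28)t) = 8450/537 → e^(0.18·t) = 15.736.
0.18·t = ln(15.736) = 2.7559, so t = 2.7559/0.18 = 15.311.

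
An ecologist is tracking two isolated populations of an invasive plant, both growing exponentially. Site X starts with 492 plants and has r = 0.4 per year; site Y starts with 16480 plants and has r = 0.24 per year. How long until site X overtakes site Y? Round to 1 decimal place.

Set 492·e^(0.4t) = 16480·e^(0.24t).
e^((0.4 − 0.24)t) = 16480/492 → e^(0.16·t) = 33.496.
0.16·t = ln(33.496) = 3.5114, so t = 3.5114/0.16 = 21.946.

21.9 years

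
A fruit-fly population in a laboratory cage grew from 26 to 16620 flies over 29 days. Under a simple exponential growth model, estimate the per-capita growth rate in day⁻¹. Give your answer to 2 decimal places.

From N(t) = N₀·e^(rt): e^(r·29) = 16620/26 = 639.23.
r·29 = ln(639.23) = 6.4603, so r = 6.4603/29 = 0.22277.

0.22 per day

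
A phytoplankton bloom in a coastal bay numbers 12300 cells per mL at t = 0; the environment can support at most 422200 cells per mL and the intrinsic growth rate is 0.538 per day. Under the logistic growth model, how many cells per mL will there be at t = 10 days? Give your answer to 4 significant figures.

366000 cells per mL

A = (K − N₀)/N₀ = (422200 − 12300)/12300 = 33.325.
N(t) = K/(1 + A·e^(−rt)) = 422200/(1 + 33.325×e^(−0.538×10)).
e^(−5.38) = 0.0046078; denominator = 1 + 33.325×0.0046078 = 1.1536.
N = 422200/1.1536 = 365999.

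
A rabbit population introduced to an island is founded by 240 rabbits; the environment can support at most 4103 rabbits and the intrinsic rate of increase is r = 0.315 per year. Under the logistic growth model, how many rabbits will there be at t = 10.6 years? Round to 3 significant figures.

A = (K − N₀)/N₀ = (4103 − 240)/240 = 16.096.
N(t) = K/(1 + A·e^(−rt)) = 4103/(1 + 16.096×e^(−0.315×10.6)).
e^(−3.339) = 0.035472; denominator = 1 + 16.096×0.035472 = 1.571.
N = 4103/1.571 = 2611.78.

2610 rabbits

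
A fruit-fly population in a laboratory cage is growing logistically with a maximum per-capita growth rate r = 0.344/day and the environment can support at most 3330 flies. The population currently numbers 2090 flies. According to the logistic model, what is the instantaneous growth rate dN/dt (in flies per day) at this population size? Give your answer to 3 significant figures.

268 flies per day

dN/dt = rN(1 − N/K) = 0.344 × 2090 × (1 − 2090/3330).
1 − 2090/3330 = 0.37237; dN/dt = 0.344 × 2090 × 0.37237 = 267.72.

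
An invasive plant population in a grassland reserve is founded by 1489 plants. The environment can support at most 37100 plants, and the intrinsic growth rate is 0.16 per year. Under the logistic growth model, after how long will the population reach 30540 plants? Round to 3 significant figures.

A = (K − N₀)/N₀ = (37100 − 1489)/1489 = 23.916.
Solve 37100/(1 + 23.916·e^(−0.16t)) = 30540: 1 + 23.916·e^(−0.16t) = 1.2148, so e^(−0.16t) = 0.00898143.
−0.16·t = ln(0.00898143) = -4.7126, so t = 4.7126/0.16 = 29.454.

29.5 years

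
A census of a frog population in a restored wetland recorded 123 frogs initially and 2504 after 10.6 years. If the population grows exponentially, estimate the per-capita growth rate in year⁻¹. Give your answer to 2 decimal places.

0.28 per year

From N(t) = N₀·e^(rt): e^(r·10.6) = 2504/123 = 20.358.
r·10.6 = ln(20.358) = 3.0135, so r = 3.0135/10.6 = 0.28429.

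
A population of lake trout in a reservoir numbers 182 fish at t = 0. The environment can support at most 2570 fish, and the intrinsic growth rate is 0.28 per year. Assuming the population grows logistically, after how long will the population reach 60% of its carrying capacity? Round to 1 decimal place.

A = (K − N₀)/N₀ = (2570 − 182)/182 = 13.121.
Solve 2570/(1 + 13.121·e^(−0.28t)) = 1542: 1 + 13.121·e^(−0.28t) = 1.6667, so e^(−0.28t) = 0.0508096.
−0.28·t = ln(0.0508096) = -2.9797, so t = 2.9797/0.28 = 10.642.

10.6 years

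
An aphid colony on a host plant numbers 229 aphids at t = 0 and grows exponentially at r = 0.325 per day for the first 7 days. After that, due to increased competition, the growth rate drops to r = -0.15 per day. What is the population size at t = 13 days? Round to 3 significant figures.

Phase 1: N(7) = 229·e^(0.325×7) = 229·e^2.275 = 2227.69.
Phase 2 runs for 13 − 7 = 6 days at r = -0.15.
N(13) = 2227.69·e^(-0.15×6) = 2227.69·e^-0.9 = 905.713.

906 aphids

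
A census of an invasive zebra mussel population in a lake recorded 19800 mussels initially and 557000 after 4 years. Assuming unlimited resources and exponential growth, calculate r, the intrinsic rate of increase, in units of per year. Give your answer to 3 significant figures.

From N(t) = N₀·e^(rt): e^(r·4) = 557000/19800 = 28.131.
r·4 = ln(28.131) = 3.3369, so r = 3.3369/4 = 0.83422.

0.834 per year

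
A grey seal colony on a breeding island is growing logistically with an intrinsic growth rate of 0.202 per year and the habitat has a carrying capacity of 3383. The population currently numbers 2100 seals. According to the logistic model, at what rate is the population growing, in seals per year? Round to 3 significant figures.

161 seals per year

dN/dt = rN(1 − N/K) = 0.202 × 2100 × (1 − 2100/3383).
1 − 2100/3383 = 0.37925; dN/dt = 0.202 × 2100 × 0.37925 = 160.88.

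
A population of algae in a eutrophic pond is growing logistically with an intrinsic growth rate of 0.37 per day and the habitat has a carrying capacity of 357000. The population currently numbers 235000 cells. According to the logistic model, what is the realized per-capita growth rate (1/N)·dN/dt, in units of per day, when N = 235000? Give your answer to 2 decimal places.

(1/N)·dN/dt = r(1 − N/K) = 0.37 × (1 − 235000/357000).
= 0.37 × 0.34174 = 0.12644.

0.13 per day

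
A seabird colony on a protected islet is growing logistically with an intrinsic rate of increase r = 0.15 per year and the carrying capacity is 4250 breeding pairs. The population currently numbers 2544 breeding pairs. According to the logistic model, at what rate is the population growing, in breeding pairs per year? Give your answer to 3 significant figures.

dN/dt = rN(1 − N/K) = 0.15 × 2544 × (1 − 2544/4250).
1 − 2544/4250 = 0.40141; dN/dt = 0.15 × 2544 × 0.40141 = 153.18.

153 breeding pairs per year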